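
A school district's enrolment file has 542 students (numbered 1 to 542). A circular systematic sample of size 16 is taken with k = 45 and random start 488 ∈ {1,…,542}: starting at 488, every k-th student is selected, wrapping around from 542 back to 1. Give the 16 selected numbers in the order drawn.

488, 533, 36, 81, 126, 171, 216, 261, 306, 351, 396, 441, 486, 531, 34, 79

Selection 1: 488
Selection 2: 488 + 45 = 533
Selection 3: 533 + 45 = 578 → 578 − 542 = 36
Selection 4: 36 + 45 = 81
Selection 5: 81 + 45 = 126
Selection 6: 126 + 45 = 171
Selection 7: 171 + 45 = 216
Selection 8: 216 + 45 = 261
Selection 9: 261 + 45 = 306
Selection 10: 306 + 45 = 351
Selection 11: 351 + 45 = 396
Selection 12: 396 + 45 = 441
Selection 13: 441 + 45 = 486
Selection 14: 486 + 45 = 531
Selection 15: 531 + 45 = 576 → 576 − 542 = 34
Selection 16: 34 + 45 = 79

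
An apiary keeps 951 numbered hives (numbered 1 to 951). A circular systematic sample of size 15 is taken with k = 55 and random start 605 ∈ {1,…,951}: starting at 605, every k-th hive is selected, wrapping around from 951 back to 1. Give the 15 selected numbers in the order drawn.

605, 660, 715, 770, 825, 880, 935, 39, 94, 149, 204, 259, 314, 369, 424

Selection 1: 605
Selection 2: 605 + 55 = 660
Selection 3: 660 + 55 = 715
Selection 4: 715 + 55 = 770
Selection 5: 770 + 55 = 825
Selection 6: 825 + 55 = 880
Selection 7: 880 + 55 = 935
Selection 8: 935 + 55 = 990 → 990 − 951 = 39
Selection 9: 39 + 55 = 94
Selection 10: 94 + 55 = 149
Selection 11: 149 + 55 = 204
Selection 12: 204 + 55 = 259
Selection 13: 259 + 55 = 314
Selection 14: 314 + 55 = 369
Selection 15: 369 + 55 = 424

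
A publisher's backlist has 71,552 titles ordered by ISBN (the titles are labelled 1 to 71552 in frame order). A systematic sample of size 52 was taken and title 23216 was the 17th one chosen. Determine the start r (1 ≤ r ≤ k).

k = 71552/52 = 1376
r = 23216 − (17−1)×1376 = 23216 − 22016 = 1200

1200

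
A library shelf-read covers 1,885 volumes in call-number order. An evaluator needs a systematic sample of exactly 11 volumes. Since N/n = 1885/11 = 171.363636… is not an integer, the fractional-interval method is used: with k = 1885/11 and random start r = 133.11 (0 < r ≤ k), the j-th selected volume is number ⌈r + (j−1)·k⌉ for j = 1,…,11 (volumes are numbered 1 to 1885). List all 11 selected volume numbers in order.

j=1: r + 0k = 133.11 → ⌈·⌉ = 134
j=2: r + 1k = 304.473636… → ⌈·⌉ = 305
j=3: r + 2k = 475.837272… → ⌈·⌉ = 476
j=4: r + 3k = 647.200909… → ⌈·⌉ = 648
j=5: r + 4k = 818.564545… → ⌈·⌉ = 819
j=6: r + 5k = 989.928181… → ⌈·⌉ = 990
j=7: r + 6k = 1161.291818… → ⌈·⌉ = 1162
j=8: r + 7k = 1332.655454… → ⌈·⌉ = 1333
j=9: r + 8k = 1504.019090… → ⌈·⌉ = 1505
j=10: r + 9k = 1675.382727… → ⌈·⌉ = 1676
j=11: r + 10k = 1846.746363… → ⌈·⌉ = 1847

134, 305, 476, 648, 819, 990, 1162, 1333, 1505, 1676, 1847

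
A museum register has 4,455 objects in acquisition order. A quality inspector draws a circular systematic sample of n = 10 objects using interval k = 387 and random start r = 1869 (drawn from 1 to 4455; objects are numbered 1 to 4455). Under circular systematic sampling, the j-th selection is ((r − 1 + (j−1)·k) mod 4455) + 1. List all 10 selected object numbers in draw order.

Selection 1: 1869
Selection 2: 1869 + 387 = 2256
Selection 3: 2256 + 387 = 2643
Selection 4: 2643 + 387 = 3030
Selection 5: 3030 + 387 = 3417
Selection 6: 3417 + 387 = 3804
Selection 7: 3804 + 387 = 4191
Selection 8: 4191 + 387 = 4578 → 4578 − 4455 = 123
Selection 9: 123 + 387 = 510
Selection 10: 510 + 387 = 897

1869, 2256, 2643, 3030, 3417, 3804, 4191, 123, 510, 897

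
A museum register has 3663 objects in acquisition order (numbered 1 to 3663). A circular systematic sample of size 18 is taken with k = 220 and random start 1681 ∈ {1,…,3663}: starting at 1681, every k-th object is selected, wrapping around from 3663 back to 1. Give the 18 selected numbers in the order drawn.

Selection 1: 1681
Selection 2: 1681 + 220 = 1901
Selection 3: 1901 + 220 = 2121
Selection 4: 2121 + 220 = 2341
Selection 5: 2341 + 220 = 2561
Selection 6: 2561 + 220 = 2781
Selection 7: 2781 + 220 = 3001
Selection 8: 3001 + 220 = 3221
Selection 9: 3221 + 220 = 3441
Selection 10: 3441 + 220 = 3661
Selection 11: 3661 + 220 = 3881 → 3881 − 3663 = 218
Selection 12: 218 + 220 = 438
Selection 13: 438 + 220 = 658
Selection 14: 658 + 220 = 878
Selection 15: 878 + 220 = 1098
Selection 16: 1098 + 220 = 1318
Selection 17: 1318 + 220 = 1538
Selection 18: 1538 + 220 = 1758

1681, 1901, 2121, 2341, 2561, 2781, 3001, 3221, 3441, 3661, 218, 438, 658, 878, 1098, 1318, 1538, 1758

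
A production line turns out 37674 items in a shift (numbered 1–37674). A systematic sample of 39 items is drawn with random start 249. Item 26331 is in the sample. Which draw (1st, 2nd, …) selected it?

28

k = 37674/39 = 966
position = (26331 − 249)/966 + 1 = 26082/966 + 1 = 27 + 1 = 28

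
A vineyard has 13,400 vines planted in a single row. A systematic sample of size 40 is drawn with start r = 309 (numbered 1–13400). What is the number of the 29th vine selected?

k = 13400/40 = 335
29th selection = r + (29−1)·k = 309 + 28×335 = 309 + 9380 = 9689

9689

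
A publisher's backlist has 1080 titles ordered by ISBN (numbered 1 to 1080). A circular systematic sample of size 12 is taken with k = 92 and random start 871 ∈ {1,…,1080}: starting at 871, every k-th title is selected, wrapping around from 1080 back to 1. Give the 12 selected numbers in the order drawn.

Selection 1: 871
Selection 2: 871 + 92 = 963
Selection 3: 963 + 92 = 1055
Selection 4: 1055 + 92 = 1147 → 1147 − 1080 = 67
Selection 5: 67 + 92 = 159
Selection 6: 159 + 92 = 251
Selection 7: 251 + 92 = 343
Selection 8: 343 + 92 = 435
Selection 9: 435 + 92 = 527
Selection 10: 527 + 92 = 619
Selection 11: 619 + 92 = 711
Selection 12: 711 + 92 = 803

871, 963, 1055, 67, 159, 251, 343, 435, 527, 619, 711, 803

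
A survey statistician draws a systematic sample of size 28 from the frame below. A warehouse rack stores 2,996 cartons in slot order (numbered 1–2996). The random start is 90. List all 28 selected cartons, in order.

k = N/n = 2996/28 = 107
carton 1: 90
carton 2: 90 + 107 = 197
carton 3: 197 + 107 = 304
carton 4: 304 + 107 = 411
carton 5: 411 + 107 = 518
carton 6: 518 + 107 = 625
carton 7: 625 + 107 = 732
carton 8: 732 + 107 = 839
carton 9: 839 + 107 = 946
carton 10: 946 + 107 = 1053
carton 11: 1053 + 107 = 1160
carton 12: 1160 + 107 = 1267
carton 13: 1267 + 107 = 1374
carton 14: 1374 + 107 = 1481
carton 15: 1481 + 107 = 1588
carton 16: 1588 + 107 = 1695
carton 17: 1695 + 107 = 1802
carton 18: 1802 + 107 = 1909
carton 19: 1909 + 107 = 2016
carton 20: 2016 + 107 = 2123
carton 21: 2123 + 107 = 2230
carton 22: 2230 + 107 = 2337
carton 23: 2337 + 107 = 2444
carton 24: 2444 + 107 = 2551
carton 25: 2551 + 107 = 2658
carton 26: 2658 + 107 = 2765
carton 27: 2765 + 107 = 2872
carton 28: 2872 + 107 = 2979

90, 197, 304, 411, 518, 625, 732, 839, 946, 1053, 1160, 1267, 1374, 1481, 1588, 1695, 1802, 1909, 2016, 2123, 2230, 2337, 2444, 2551, 2658, 2765, 2872, 2979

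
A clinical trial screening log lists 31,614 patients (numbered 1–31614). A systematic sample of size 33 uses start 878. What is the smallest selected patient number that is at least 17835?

18122

k = 31614/33 = 958
Steps past start: ⌈(17835 − 878)/958⌉ = ⌈16957/958⌉ = 18
Selected patient: 878 + 18×958 = 18122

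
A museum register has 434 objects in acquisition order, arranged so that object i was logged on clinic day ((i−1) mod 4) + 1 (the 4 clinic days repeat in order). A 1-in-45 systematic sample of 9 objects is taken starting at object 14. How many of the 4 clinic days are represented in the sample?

Consecutive selections differ by k = 45, so their clinic day numbers differ by 45 mod 4 = 1.
gcd(45, 4) = 1, so the sample visits 4/1 = 4 distinct residues mod 4.
Start 14 is clinic day 2; the clinic days hit are 1, 2, 3, 4.

4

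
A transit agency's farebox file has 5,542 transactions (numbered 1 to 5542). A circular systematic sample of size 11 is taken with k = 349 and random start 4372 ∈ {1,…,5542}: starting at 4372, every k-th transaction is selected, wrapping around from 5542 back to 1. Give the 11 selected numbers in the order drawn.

4372, 4721, 5070, 5419, 226, 575, 924, 1273, 1622, 1971, 2320

Selection 1: 4372
Selection 2: 4372 + 349 = 4721
Selection 3: 4721 + 349 = 5070
Selection 4: 5070 + 349 = 5419
Selection 5: 5419 + 349 = 5768 → 5768 − 5542 = 226
Selection 6: 226 + 349 = 575
Selection 7: 575 + 349 = 924
Selection 8: 924 + 349 = 1273
Selection 9: 1273 + 349 = 1622
Selection 10: 1622 + 349 = 1971
Selection 11: 1971 + 349 = 2320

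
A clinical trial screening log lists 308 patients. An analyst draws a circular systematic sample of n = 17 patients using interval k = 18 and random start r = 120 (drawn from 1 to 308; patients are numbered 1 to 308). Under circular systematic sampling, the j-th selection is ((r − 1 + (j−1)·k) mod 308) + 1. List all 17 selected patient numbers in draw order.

120, 138, 156, 174, 192, 210, 228, 246, 264, 282, 300, 10, 28, 46, 64, 82, 100

Selection 1: 120
Selection 2: 120 + 18 = 138
Selection 3: 138 + 18 = 156
Selection 4: 156 + 18 = 174
Selection 5: 174 + 18 = 192
Selection 6: 192 + 18 = 210
Selection 7: 210 + 18 = 228
Selection 8: 228 + 18 = 246
Selection 9: 246 + 18 = 264
Selection 10: 264 + 18 = 282
Selection 11: 282 + 18 = 300
Selection 12: 300 + 18 = 318 → 318 − 308 = 10
Selection 13: 10 + 18 = 28
Selection 14: 28 + 18 = 46
Selection 15: 46 + 18 = 64
Selection 16: 64 + 18 = 82
Selection 17: 82 + 18 = 100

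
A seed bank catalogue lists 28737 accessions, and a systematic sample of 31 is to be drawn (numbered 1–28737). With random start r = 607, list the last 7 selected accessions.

k = N/n = 28737/31 = 927
25th selection = 607 + 24×927 = 22855
26th: 22855 + 927 = 23782
27th: 23782 + 927 = 24709
28th: 24709 + 927 = 25636
29th: 25636 + 927 = 26563
30th: 26563 + 927 = 27490
31st: 27490 + 927 = 28417

22855, 23782, 24709, 25636, 26563, 27490, 28417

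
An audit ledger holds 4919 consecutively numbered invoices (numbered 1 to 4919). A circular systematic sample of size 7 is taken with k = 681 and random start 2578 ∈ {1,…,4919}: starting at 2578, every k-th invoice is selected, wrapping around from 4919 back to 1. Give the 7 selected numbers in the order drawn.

Selection 1: 2578
Selection 2: 2578 + 681 = 3259
Selection 3: 3259 + 681 = 3940
Selection 4: 3940 + 681 = 4621
Selection 5: 4621 + 681 = 5302 → 5302 − 4919 = 383
Selection 6: 383 + 681 = 1064
Selection 7: 1064 + 681 = 1745

2578, 3259, 3940, 4621, 383, 1064, 1745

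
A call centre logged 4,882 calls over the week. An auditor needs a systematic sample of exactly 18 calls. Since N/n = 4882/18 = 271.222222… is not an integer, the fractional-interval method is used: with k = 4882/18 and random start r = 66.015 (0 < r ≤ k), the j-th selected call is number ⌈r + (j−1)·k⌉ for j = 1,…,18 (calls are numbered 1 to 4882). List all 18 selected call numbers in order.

j=1: r + 0k = 66.015 → ⌈·⌉ = 67
j=2: r + 1k = 337.237222… → ⌈·⌉ = 338
j=3: r + 2k = 608.459444… → ⌈·⌉ = 609
j=4: r + 3k = 879.681666… → ⌈·⌉ = 880
j=5: r + 4k = 1150.903888… → ⌈·⌉ = 1151
j=6: r + 5k = 1422.126111… → ⌈·⌉ = 1423
j=7: r + 6k = 1693.348333… → ⌈·⌉ = 1694
j=8: r + 7k = 1964.570555… → ⌈·⌉ = 1965
j=9: r + 8k = 2235.792777… → ⌈·⌉ = 2236
j=10: r + 9k = 2507.015 → ⌈·⌉ = 2508
j=11: r + 10k = 2778.237222… → ⌈·⌉ = 2779
j=12: r + 11k = 3049.459444… → ⌈·⌉ = 3050
j=13: r + 12k = 3320.681666… → ⌈·⌉ = 3321
j=14: r + 13k = 3591.903888… → ⌈·⌉ = 3592
j=15: r + 14k = 3863.126111… → ⌈·⌉ = 3864
j=16: r + 15k = 4134.348333… → ⌈·⌉ = 4135
j=17: r + 16k = 4405.570555… → ⌈·⌉ = 4406
j=18: r + 17k = 4676.792777… → ⌈·⌉ = 4677

67, 338, 609, 880, 1151, 1423, 1694, 1965, 2236, 2508, 2779, 3050, 3321, 3592, 3864, 4135, 4406, 4677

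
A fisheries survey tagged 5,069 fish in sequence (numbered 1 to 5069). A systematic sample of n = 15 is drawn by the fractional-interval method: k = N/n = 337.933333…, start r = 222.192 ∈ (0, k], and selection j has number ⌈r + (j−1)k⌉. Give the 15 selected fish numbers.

j=1: r + 0k = 222.192 → ⌈·⌉ = 223
j=2: r + 1k = 560.125333… → ⌈·⌉ = 561
j=3: r + 2k = 898.058666… → ⌈·⌉ = 899
j=4: r + 3k = 1235.992 → ⌈·⌉ = 1236
j=5: r + 4k = 1573.925333… → ⌈·⌉ = 1574
j=6: r + 5k = 1911.858666… → ⌈·⌉ = 1912
j=7: r + 6k = 2249.792 → ⌈·⌉ = 2250
j=8: r + 7k = 2587.725333… → ⌈·⌉ = 2588
j=9: r + 8k = 2925.658666… → ⌈·⌉ = 2926
j=10: r + 9k = 3263.592 → ⌈·⌉ = 3264
j=11: r + 10k = 3601.525333… → ⌈·⌉ = 3602
j=12: r + 11k = 3939.458666… → ⌈·⌉ = 3940
j=13: r + 12k = 4277.392 → ⌈·⌉ = 4278
j=14: r + 13k = 4615.325333… → ⌈·⌉ = 4616
j=15: r + 14k = 4953.258666… → ⌈·⌉ = 4954

223, 561, 899, 1236, 1574, 1912, 2250, 2588, 2926, 3264, 3602, 3940, 4278, 4616, 4954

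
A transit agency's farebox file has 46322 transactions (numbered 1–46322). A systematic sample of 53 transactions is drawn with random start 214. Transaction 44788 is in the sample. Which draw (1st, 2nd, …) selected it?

k = 46322/53 = 874
position = (44788 − 214)/874 + 1 = 44574/874 + 1 = 51 + 1 = 52

52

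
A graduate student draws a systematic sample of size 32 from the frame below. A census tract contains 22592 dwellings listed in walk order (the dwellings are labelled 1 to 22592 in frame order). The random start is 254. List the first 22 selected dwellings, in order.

254, 960, 1666, 2372, 3078, 3784, 4490, 5196, 5902, 6608, 7314, 8020, 8726, 9432, 10138, 10844, 11550, 12256, 12962, 13668, 14374, 15080

k = N/n = 22592/32 = 706
dwelling 1: 254
dwelling 2: 254 + 706 = 960
dwelling 3: 960 + 706 = 1666
dwelling 4: 1666 + 706 = 2372
dwelling 5: 2372 + 706 = 3078
dwelling 6: 3078 + 706 = 3784
dwelling 7: 3784 + 706 = 4490
dwelling 8: 4490 + 706 = 5196
dwelling 9: 5196 + 706 = 5902
dwelling 10: 5902 + 706 = 6608
dwelling 11: 6608 + 706 = 7314
dwelling 12: 7314 + 706 = 8020
dwelling 13: 8020 + 706 = 8726
dwelling 14: 8726 + 706 = 9432
dwelling 15: 9432 + 706 = 10138
dwelling 16: 10138 + 706 = 10844
dwelling 17: 10844 + 706 = 11550
dwelling 18: 11550 + 706 = 12256
dwelling 19: 12256 + 706 = 12962
dwelling 20: 12962 + 706 = 13668
dwelling 21: 13668 + 706 = 14374
dwelling 22: 14374 + 706 = 15080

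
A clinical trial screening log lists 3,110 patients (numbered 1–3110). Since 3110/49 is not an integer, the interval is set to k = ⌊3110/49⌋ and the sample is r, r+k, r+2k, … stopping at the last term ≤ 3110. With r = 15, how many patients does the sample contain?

k = ⌊3110/49⌋ = 63
Achieved size = ⌊(3110 − 15)/63⌋ + 1 = ⌊3095/63⌋ + 1 = 49 + 1 = 50
(last selection: 15 + 49×63 = 3102 ≤ 3110; next would be 3165 > 3110)

50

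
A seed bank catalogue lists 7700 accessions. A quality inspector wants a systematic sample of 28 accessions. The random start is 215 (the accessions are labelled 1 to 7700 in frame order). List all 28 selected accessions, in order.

k = N/n = 7700/28 = 275
accession 1: 215
accession 2: 215 + 275 = 490
accession 3: 490 + 275 = 765
accession 4: 765 + 275 = 1040
accession 5: 1040 + 275 = 1315
accession 6: 1315 + 275 = 1590
accession 7: 1590 + 275 = 1865
accession 8: 1865 + 275 = 2140
accession 9: 2140 + 275 = 2415
accession 10: 2415 + 275 = 2690
accession 11: 2690 + 275 = 2965
accession 12: 2965 + 275 = 3240
accession 13: 3240 + 275 = 3515
accession 14: 3515 + 275 = 3790
accession 15: 3790 + 275 = 4065
accession 16: 4065 + 275 = 4340
accession 17: 4340 + 275 = 4615
accession 18: 4615 + 275 = 4890
accession 19: 4890 + 275 = 5165
accession 20: 5165 + 275 = 5440
accession 21: 5440 + 275 = 5715
accession 22: 5715 + 275 = 5990
accession 23: 5990 + 275 = 6265
accession 24: 6265 + 275 = 6540
accession 25: 6540 + 275 = 6815
accession 26: 6815 + 275 = 7090
accession 27: 7090 + 275 = 7365
accession 28: 7365 + 275 = 7640

215, 490, 765, 1040, 1315, 1590, 1865, 2140, 2415, 2690, 2965, 3240, 3515, 3790, 4065, 4340, 4615, 4890, 5165, 5440, 5715, 5990, 6265, 6540, 6815, 7090, 7365, 7640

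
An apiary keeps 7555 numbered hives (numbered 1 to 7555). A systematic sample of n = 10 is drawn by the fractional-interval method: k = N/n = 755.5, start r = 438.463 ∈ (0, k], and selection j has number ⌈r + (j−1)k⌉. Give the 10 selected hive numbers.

439, 1194, 1950, 2705, 3461, 4216, 4972, 5727, 6483, 7238

j=1: r + 0k = 438.463 → ⌈·⌉ = 439
j=2: r + 1k = 1193.963 → ⌈·⌉ = 1194
j=3: r + 2k = 1949.463 → ⌈·⌉ = 1950
j=4: r + 3k = 2704.963 → ⌈·⌉ = 2705
j=5: r + 4k = 3460.463 → ⌈·⌉ = 3461
j=6: r + 5k = 4215.963 → ⌈·⌉ = 4216
j=7: r + 6k = 4971.463 → ⌈·⌉ = 4972
j=8: r + 7k = 5726.963 → ⌈·⌉ = 5727
j=9: r + 8k = 6482.463 → ⌈·⌉ = 6483
j=10: r + 9k = 7237.963 → ⌈·⌉ = 7238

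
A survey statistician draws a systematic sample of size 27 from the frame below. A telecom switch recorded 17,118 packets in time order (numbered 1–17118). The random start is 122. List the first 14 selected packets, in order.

k = N/n = 17118/27 = 634
packet 1: 122
packet 2: 122 + 634 = 756
packet 3: 756 + 634 = 1390
packet 4: 1390 + 634 = 2024
packet 5: 2024 + 634 = 2658
packet 6: 2658 + 634 = 3292
packet 7: 3292 + 634 = 3926
packet 8: 3926 + 634 = 4560
packet 9: 4560 + 634 = 5194
packet 10: 5194 + 634 = 5828
packet 11: 5828 + 634 = 6462
packet 12: 6462 + 634 = 7096
packet 13: 7096 + 634 = 7730
packet 14: 7730 + 634 = 8364

122, 756, 1390, 2024, 2658, 3292, 3926, 4560, 5194, 5828, 6462, 7096, 7730, 8364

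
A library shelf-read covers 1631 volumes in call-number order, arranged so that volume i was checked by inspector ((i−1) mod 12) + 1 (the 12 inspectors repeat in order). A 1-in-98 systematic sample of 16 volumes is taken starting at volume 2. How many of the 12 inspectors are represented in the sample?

6

Consecutive selections differ by k = 98, so their inspector numbers differ by 98 mod 12 = 2.
gcd(98, 12) = 2, so the sample visits 12/2 = 6 distinct residues mod 12.
Start 2 is inspector 2; the inspectors hit are 2, 4, 6, 8, 10, 12.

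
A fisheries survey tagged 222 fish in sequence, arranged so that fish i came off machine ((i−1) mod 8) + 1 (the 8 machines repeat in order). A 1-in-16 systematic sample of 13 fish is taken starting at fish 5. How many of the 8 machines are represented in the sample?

1

Consecutive selections differ by k = 16, so their machine numbers differ by 16 mod 8 = 0.
gcd(16, 8) = 8, so the sample visits 8/8 = 1 distinct residues mod 8.
Start 5 is machine 5; the machines hit are 5.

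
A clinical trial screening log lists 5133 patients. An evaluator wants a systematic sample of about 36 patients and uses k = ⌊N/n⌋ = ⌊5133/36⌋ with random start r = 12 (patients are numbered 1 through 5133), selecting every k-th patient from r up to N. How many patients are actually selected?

k = ⌊5133/36⌋ = 142
Achieved size = ⌊(5133 − 12)/142⌋ + 1 = ⌊5121/142⌋ + 1 = 36 + 1 = 37
(last selection: 12 + 36×142 = 5124 ≤ 5133; next would be 5266 > 5133)

37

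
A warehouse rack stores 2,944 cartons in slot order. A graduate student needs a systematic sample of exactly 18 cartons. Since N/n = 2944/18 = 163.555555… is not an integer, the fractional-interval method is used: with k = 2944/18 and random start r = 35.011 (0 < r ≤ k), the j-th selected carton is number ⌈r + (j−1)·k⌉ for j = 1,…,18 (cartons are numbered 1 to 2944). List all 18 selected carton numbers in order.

j=1: r + 0k = 35.011 → ⌈·⌉ = 36
j=2: r + 1k = 198.566555… → ⌈·⌉ = 199
j=3: r + 2k = 362.122111… → ⌈·⌉ = 363
j=4: r + 3k = 525.677666… → ⌈·⌉ = 526
j=5: r + 4k = 689.233222… → ⌈·⌉ = 690
j=6: r + 5k = 852.788777… → ⌈·⌉ = 853
j=7: r + 6k = 1016.344333… → ⌈·⌉ = 1017
j=8: r + 7k = 1179.899888… → ⌈·⌉ = 1180
j=9: r + 8k = 1343.455444… → ⌈·⌉ = 1344
j=10: r + 9k = 1507.011 → ⌈·⌉ = 1508
j=11: r + 10k = 1670.566555… → ⌈·⌉ = 1671
j=12: r + 11k = 1834.122111… → ⌈·⌉ = 1835
j=13: r + 12k = 1997.677666… → ⌈·⌉ = 1998
j=14: r + 13k = 2161.233222… → ⌈·⌉ = 2162
j=15: r + 14k = 2324.788777… → ⌈·⌉ = 2325
j=16: r + 15k = 2488.344333… → ⌈·⌉ = 2489
j=17: r + 16k = 2651.899888… → ⌈·⌉ = 2652
j=18: r + 17k = 2815.455444… → ⌈·⌉ = 2816

36, 199, 363, 526, 690, 853, 1017, 1180, 1344, 1508, 1671, 1835, 1998, 2162, 2325, 2489, 2652, 2816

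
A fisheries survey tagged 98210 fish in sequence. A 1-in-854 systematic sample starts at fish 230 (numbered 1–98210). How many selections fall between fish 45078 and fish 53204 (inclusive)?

10

k = 854
First selection ≥ 45078: 230 + ⌈(45078−230)/854⌉·854 = 230 + 53×854 = 45492
Last selection ≤ 53204: 230 + ⌊(53204−230)/854⌋·854 = 230 + 62×854 = 53178
Count = 62 − 53 + 1 = 10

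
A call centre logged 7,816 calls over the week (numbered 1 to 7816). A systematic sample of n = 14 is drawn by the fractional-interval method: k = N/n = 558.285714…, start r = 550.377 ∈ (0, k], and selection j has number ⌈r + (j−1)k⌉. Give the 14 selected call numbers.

551, 1109, 1667, 2226, 2784, 3342, 3901, 4459, 5017, 5575, 6134, 6692, 7250, 7809

j=1: r + 0k = 550.377 → ⌈·⌉ = 551
j=2: r + 1k = 1108.662714… → ⌈·⌉ = 1109
j=3: r + 2k = 1666.948428… → ⌈·⌉ = 1667
j=4: r + 3k = 2225.234142… → ⌈·⌉ = 2226
j=5: r + 4k = 2783.519857… → ⌈·⌉ = 2784
j=6: r + 5k = 3341.805571… → ⌈·⌉ = 3342
j=7: r + 6k = 3900.091285… → ⌈·⌉ = 3901
j=8: r + 7k = 4458.377 → ⌈·⌉ = 4459
j=9: r + 8k = 5016.662714… → ⌈·⌉ = 5017
j=10: r + 9k = 5574.948428… → ⌈·⌉ = 5575
j=11: r + 10k = 6133.234142… → ⌈·⌉ = 6134
j=12: r + 11k = 6691.519857… → ⌈·⌉ = 6692
j=13: r + 12k = 7249.805571… → ⌈·⌉ = 7250
j=14: r + 13k = 7808.091285… → ⌈·⌉ = 7809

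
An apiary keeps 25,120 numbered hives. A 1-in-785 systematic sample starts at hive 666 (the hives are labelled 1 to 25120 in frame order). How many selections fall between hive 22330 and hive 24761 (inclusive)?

k = 785
First selection ≥ 22330: 666 + ⌈(22330−666)/785⌉·785 = 666 + 28×785 = 22646
Last selection ≤ 24761: 666 + ⌊(24761−666)/785⌋·785 = 666 + 30×785 = 24216
Count = 30 − 28 + 1 = 3

3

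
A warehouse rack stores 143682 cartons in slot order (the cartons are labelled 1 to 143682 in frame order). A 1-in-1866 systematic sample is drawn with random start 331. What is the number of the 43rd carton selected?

78703

k = 1866
43rd selection = r + (43−1)·k = 331 + 42×1866 = 331 + 78372 = 78703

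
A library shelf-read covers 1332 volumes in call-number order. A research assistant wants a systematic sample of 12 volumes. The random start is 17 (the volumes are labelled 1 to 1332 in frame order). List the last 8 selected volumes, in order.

k = N/n = 1332/12 = 111
5th selection = 17 + 4×111 = 461
6th: 461 + 111 = 572
7th: 572 + 111 = 683
8th: 683 + 111 = 794
9th: 794 + 111 = 905
10th: 905 + 111 = 1016
11th: 1016 + 111 = 1127
12th: 1127 + 111 = 1238

461, 572, 683, 794, 905, 1016, 1127, 1238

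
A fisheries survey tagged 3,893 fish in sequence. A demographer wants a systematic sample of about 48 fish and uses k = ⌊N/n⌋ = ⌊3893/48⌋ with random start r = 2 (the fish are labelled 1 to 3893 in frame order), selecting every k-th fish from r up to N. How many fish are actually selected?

k = ⌊3893/48⌋ = 81
Achieved size = ⌊(3893 − 2)/81⌋ + 1 = ⌊3891/81⌋ + 1 = 48 + 1 = 49
(last selection: 2 + 48×81 = 3890 ≤ 3893; next would be 3971 > 3893)

49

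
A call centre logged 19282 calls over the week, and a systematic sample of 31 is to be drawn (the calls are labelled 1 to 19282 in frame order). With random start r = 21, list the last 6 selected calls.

k = N/n = 19282/31 = 622
26th selection = 21 + 25×622 = 15571
27th: 15571 + 622 = 16193
28th: 16193 + 622 = 16815
29th: 16815 + 622 = 17437
30th: 17437 + 622 = 18059
31st: 18059 + 622 = 18681

15571, 16193, 16815, 17437, 18059, 18681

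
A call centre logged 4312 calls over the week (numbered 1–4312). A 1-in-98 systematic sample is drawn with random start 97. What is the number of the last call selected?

k = 98
44th selection = r + (44−1)·k = 97 + 43×98 = 97 + 4214 = 4311

4311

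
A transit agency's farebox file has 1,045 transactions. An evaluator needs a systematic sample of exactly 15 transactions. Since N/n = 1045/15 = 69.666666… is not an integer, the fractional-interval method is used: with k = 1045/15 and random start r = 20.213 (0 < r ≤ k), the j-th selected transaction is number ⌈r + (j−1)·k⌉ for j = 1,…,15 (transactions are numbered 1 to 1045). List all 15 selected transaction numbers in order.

j=1: r + 0k = 20.213 → ⌈·⌉ = 21
j=2: r + 1k = 89.879666… → ⌈·⌉ = 90
j=3: r + 2k = 159.546333… → ⌈·⌉ = 160
j=4: r + 3k = 229.213 → ⌈·⌉ = 230
j=5: r + 4k = 298.879666… → ⌈·⌉ = 299
j=6: r + 5k = 368.546333… → ⌈·⌉ = 369
j=7: r + 6k = 438.213 → ⌈·⌉ = 439
j=8: r + 7k = 507.879666… → ⌈·⌉ = 508
j=9: r + 8k = 577.546333… → ⌈·⌉ = 578
j=10: r + 9k = 647.213 → ⌈·⌉ = 648
j=11: r + 10k = 716.879666… → ⌈·⌉ = 717
j=12: r + 11k = 786.546333… → ⌈·⌉ = 787
j=13: r + 12k = 856.213 → ⌈·⌉ = 857
j=14: r + 13k = 925.879666… → ⌈·⌉ = 926
j=15: r + 14k = 995.546333… → ⌈·⌉ = 996

21, 90, 160, 230, 299, 369, 439, 508, 578, 648, 717, 787, 857, 926, 996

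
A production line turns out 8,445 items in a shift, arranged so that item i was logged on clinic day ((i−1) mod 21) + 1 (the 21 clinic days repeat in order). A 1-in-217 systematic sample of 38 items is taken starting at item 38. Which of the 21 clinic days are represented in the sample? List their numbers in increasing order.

Consecutive selections differ by k = 217, so their clinic day numbers differ by 217 mod 21 = 7.
gcd(217, 21) = 7, so the sample visits 21/7 = 3 distinct residues mod 21.
Start 38 is clinic day 17; the clinic days hit are 3, 10, 17.

3, 10, 17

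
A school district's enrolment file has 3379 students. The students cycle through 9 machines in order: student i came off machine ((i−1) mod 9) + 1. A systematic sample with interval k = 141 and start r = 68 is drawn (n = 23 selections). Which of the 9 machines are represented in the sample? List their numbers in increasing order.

Consecutive selections differ by k = 141, so their machine numbers differ by 141 mod 9 = 6.
gcd(141, 9) = 3, so the sample visits 9/3 = 3 distinct residues mod 9.
Start 68 is machine 5; the machines hit are 2, 5, 8.

2, 5, 8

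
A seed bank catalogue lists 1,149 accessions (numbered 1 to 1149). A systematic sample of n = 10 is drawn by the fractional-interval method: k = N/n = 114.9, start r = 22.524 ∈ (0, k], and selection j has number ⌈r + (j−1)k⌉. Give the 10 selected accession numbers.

j=1: r + 0k = 22.524 → ⌈·⌉ = 23
j=2: r + 1k = 137.424 → ⌈·⌉ = 138
j=3: r + 2k = 252.324 → ⌈·⌉ = 253
j=4: r + 3k = 367.224 → ⌈·⌉ = 368
j=5: r + 4k = 482.124 → ⌈·⌉ = 483
j=6: r + 5k = 597.024 → ⌈·⌉ = 598
j=7: r + 6k = 711.924 → ⌈·⌉ = 712
j=8: r + 7k = 826.824 → ⌈·⌉ = 827
j=9: r + 8k = 941.724 → ⌈·⌉ = 942
j=10: r + 9k = 1056.624 → ⌈·⌉ = 1057

23, 138, 253, 368, 483, 598, 712, 827, 942, 1057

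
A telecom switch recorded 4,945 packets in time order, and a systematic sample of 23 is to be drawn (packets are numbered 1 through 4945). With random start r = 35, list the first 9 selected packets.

k = N/n = 4945/23 = 215
packet 1: 35
packet 2: 35 + 215 = 250
packet 3: 250 + 215 = 465
packet 4: 465 + 215 = 680
packet 5: 680 + 215 = 895
packet 6: 895 + 215 = 1110
packet 7: 1110 + 215 = 1325
packet 8: 1325 + 215 = 1540
packet 9: 1540 + 215 = 1755

35, 250, 465, 680, 895, 1110, 1325, 1540, 1755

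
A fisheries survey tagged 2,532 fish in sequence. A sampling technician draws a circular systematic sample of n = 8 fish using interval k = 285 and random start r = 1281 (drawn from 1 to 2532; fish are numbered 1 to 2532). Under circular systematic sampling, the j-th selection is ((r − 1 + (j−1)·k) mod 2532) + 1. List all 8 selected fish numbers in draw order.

1281, 1566, 1851, 2136, 2421, 174, 459, 744

Selection 1: 1281
Selection 2: 1281 + 285 = 1566
Selection 3: 1566 + 285 = 1851
Selection 4: 1851 + 285 = 2136
Selection 5: 2136 + 285 = 2421
Selection 6: 2421 + 285 = 2706 → 2706 − 2532 = 174
Selection 7: 174 + 285 = 459
Selection 8: 459 + 285 = 744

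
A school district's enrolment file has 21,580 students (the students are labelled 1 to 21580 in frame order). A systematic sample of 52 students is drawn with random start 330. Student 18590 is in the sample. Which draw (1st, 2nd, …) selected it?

k = 21580/52 = 415
position = (18590 − 330)/415 + 1 = 18260/415 + 1 = 44 + 1 = 45

45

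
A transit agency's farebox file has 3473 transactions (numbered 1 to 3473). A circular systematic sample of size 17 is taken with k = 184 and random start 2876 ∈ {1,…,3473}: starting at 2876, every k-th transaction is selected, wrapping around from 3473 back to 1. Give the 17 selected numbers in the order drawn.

Selection 1: 2876
Selection 2: 2876 + 184 = 3060
Selection 3: 3060 + 184 = 3244
Selection 4: 3244 + 184 = 3428
Selection 5: 3428 + 184 = 3612 → 3612 − 3473 = 139
Selection 6: 139 + 184 = 323
Selection 7: 323 + 184 = 507
Selection 8: 507 + 184 = 691
Selection 9: 691 + 184 = 875
Selection 10: 875 + 184 = 1059
Selection 11: 1059 + 184 = 1243
Selection 12: 1243 + 184 = 1427
Selection 13: 1427 + 184 = 1611
Selection 14: 1611 + 184 = 1795
Selection 15: 1795 + 184 = 1979
Selection 16: 1979 + 184 = 2163
Selection 17: 2163 + 184 = 2347

2876, 3060, 3244, 3428, 139, 323, 507, 691, 875, 1059, 1243, 1427, 1611, 1795, 1979, 2163, 2347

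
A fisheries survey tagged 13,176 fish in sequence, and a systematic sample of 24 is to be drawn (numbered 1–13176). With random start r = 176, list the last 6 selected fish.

k = N/n = 13176/24 = 549
19th selection = 176 + 18×549 = 10058
20th: 10058 + 549 = 10607
21st: 10607 + 549 = 11156
22nd: 11156 + 549 = 11705
23rd: 11705 + 549 = 12254
24th: 12254 + 549 = 12803

10058, 10607, 11156, 11705, 12254, 12803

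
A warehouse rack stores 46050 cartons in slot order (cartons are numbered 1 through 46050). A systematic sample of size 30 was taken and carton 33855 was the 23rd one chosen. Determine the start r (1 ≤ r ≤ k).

k = 46050/30 = 1535
r = 33855 − (23−1)×1535 = 33855 − 33770 = 85

85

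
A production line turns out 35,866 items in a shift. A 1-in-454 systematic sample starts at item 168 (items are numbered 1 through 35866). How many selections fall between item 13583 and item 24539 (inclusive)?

24

k = 454
First selection ≥ 13583: 168 + ⌈(13583−168)/454⌉·454 = 168 + 30×454 = 13788
Last selection ≤ 24539: 168 + ⌊(24539−168)/454⌋·454 = 168 + 53×454 = 24230
Count = 53 − 30 + 1 = 24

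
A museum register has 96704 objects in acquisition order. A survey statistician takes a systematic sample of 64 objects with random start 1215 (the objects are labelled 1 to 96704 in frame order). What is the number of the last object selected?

96408

k = 96704/64 = 1511
64th selection = r + (64−1)·k = 1215 + 63×1511 = 1215 + 95193 = 96408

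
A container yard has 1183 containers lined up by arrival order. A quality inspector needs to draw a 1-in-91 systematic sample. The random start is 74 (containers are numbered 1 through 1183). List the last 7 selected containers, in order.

620, 711, 802, 893, 984, 1075, 1166

7th selection = 74 + 6×91 = 620
8th: 620 + 91 = 711
9th: 711 + 91 = 802
10th: 802 + 91 = 893
11th: 893 + 91 = 984
12th: 984 + 91 = 1075
13th: 1075 + 91 = 1166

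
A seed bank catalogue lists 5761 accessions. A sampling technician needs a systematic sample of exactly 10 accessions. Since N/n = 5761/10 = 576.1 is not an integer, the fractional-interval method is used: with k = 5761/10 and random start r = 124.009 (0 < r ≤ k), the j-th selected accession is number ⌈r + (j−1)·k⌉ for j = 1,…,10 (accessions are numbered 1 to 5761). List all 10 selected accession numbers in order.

125, 701, 1277, 1853, 2429, 3005, 3581, 4157, 4733, 5309

j=1: r + 0k = 124.009 → ⌈·⌉ = 125
j=2: r + 1k = 700.109 → ⌈·⌉ = 701
j=3: r + 2k = 1276.209 → ⌈·⌉ = 1277
j=4: r + 3k = 1852.309 → ⌈·⌉ = 1853
j=5: r + 4k = 2428.409 → ⌈·⌉ = 2429
j=6: r + 5k = 3004.509 → ⌈·⌉ = 3005
j=7: r + 6k = 3580.609 → ⌈·⌉ = 3581
j=8: r + 7k = 4156.709 → ⌈·⌉ = 4157
j=9: r + 8k = 4732.809 → ⌈·⌉ = 4733
j=10: r + 9k = 5308.909 → ⌈·⌉ = 5309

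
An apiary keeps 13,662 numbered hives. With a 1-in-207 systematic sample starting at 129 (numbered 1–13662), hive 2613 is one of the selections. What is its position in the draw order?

13

k = 207
position = (2613 − 129)/207 + 1 = 2484/207 + 1 = 12 + 1 = 13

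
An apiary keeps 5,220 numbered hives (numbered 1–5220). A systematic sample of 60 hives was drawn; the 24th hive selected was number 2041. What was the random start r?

40

k = 5220/60 = 87
r = 2041 − (24−1)×87 = 2041 − 2001 = 40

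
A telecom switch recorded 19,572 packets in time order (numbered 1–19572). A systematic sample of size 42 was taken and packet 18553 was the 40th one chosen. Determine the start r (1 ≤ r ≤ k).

k = 19572/42 = 466
r = 18553 − (40−1)×466 = 18553 − 18174 = 379

379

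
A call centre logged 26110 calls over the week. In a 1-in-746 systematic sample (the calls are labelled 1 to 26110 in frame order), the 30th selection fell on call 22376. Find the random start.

742

k = 746
r = 22376 − (30−1)×746 = 22376 − 21634 = 742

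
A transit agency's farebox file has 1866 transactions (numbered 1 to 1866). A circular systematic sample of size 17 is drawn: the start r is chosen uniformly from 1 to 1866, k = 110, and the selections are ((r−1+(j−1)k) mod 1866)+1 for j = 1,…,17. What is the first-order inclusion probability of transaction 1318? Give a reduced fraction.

17/1866

For each position j, as r ranges over 1…1866 the j-th selection hits every transaction exactly once, so transaction 1318 is selected for exactly 17 of the 1866 starts.
Inclusion probability = 17/1866.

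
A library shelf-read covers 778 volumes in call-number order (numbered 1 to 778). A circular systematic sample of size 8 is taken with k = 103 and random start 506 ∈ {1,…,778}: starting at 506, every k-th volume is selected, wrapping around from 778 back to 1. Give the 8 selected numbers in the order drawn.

506, 609, 712, 37, 140, 243, 346, 449

Selection 1: 506
Selection 2: 506 + 103 = 609
Selection 3: 609 + 103 = 712
Selection 4: 712 + 103 = 815 → 815 − 778 = 37
Selection 5: 37 + 103 = 140
Selection 6: 140 + 103 = 243
Selection 7: 243 + 103 = 346
Selection 8: 346 + 103 = 449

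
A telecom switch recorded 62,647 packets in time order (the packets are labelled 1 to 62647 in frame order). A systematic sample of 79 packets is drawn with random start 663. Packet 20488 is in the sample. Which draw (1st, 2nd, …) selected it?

k = 62647/79 = 793
position = (20488 − 663)/793 + 1 = 19825/793 + 1 = 25 + 1 = 26

26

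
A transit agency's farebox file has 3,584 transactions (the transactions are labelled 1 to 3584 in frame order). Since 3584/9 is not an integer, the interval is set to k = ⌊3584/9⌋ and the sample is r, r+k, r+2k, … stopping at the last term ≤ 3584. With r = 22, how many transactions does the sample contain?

9

k = ⌊3584/9⌋ = 398
Achieved size = ⌊(3584 − 22)/398⌋ + 1 = ⌊3562/398⌋ + 1 = 8 + 1 = 9
(last selection: 22 + 8×398 = 3206 ≤ 3584; next would be 3604 > 3584)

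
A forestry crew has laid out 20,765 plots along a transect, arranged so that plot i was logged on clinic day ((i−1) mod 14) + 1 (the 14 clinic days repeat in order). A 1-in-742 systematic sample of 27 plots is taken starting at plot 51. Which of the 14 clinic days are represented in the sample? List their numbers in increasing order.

Consecutive selections differ by k = 742, so their clinic day numbers differ by 742 mod 14 = 0.
gcd(742, 14) = 14, so the sample visits 14/14 = 1 distinct residues mod 14.
Start 51 is clinic day 9; the clinic days hit are 9.

9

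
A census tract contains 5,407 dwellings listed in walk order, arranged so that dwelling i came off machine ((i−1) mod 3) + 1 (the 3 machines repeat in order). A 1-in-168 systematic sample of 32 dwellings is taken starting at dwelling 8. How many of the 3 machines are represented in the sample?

1

Consecutive selections differ by k = 168, so their machine numbers differ by 168 mod 3 = 0.
gcd(168, 3) = 3, so the sample visits 3/3 = 1 distinct residues mod 3.
Start 8 is machine 2; the machines hit are 2.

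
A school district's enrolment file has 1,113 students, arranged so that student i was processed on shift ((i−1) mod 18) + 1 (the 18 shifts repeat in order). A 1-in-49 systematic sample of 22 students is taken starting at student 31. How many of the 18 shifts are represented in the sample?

18

Consecutive selections differ by k = 49, so their shift numbers differ by 49 mod 18 = 13.
gcd(49, 18) = 1, so the sample visits 18/1 = 18 distinct residues mod 18.
Start 31 is shift 13; the shifts hit are 1, 2, 3, 4, 5, 6, 7, 8, 9, 10, 11, 12, 13, 14, 15, 16, 17, 18.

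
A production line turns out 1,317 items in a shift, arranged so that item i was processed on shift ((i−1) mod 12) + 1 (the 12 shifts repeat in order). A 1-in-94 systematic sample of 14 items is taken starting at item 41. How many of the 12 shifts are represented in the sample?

6

Consecutive selections differ by k = 94, so their shift numbers differ by 94 mod 12 = 10.
gcd(94, 12) = 2, so the sample visits 12/2 = 6 distinct residues mod 12.
Start 41 is shift 5; the shifts hit are 1, 3, 5, 7, 9, 11.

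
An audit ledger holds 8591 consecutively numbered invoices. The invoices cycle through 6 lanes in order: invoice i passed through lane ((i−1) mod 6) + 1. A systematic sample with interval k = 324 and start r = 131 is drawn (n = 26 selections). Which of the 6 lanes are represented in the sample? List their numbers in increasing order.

5

Consecutive selections differ by k = 324, so their lane numbers differ by 324 mod 6 = 0.
gcd(324, 6) = 6, so the sample visits 6/6 = 1 distinct residues mod 6.
Start 131 is lane 5; the lanes hit are 5.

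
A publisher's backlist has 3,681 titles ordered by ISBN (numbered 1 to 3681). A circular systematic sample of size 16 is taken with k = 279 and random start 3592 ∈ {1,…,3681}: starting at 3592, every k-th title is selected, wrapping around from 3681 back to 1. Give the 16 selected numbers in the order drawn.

3592, 190, 469, 748, 1027, 1306, 1585, 1864, 2143, 2422, 2701, 2980, 3259, 3538, 136, 415

Selection 1: 3592
Selection 2: 3592 + 279 = 3871 → 3871 − 3681 = 190
Selection 3: 190 + 279 = 469
Selection 4: 469 + 279 = 748
Selection 5: 748 + 279 = 1027
Selection 6: 1027 + 279 = 1306
Selection 7: 1306 + 279 = 1585
Selection 8: 1585 + 279 = 1864
Selection 9: 1864 + 279 = 2143
Selection 10: 2143 + 279 = 2422
Selection 11: 2422 + 279 = 2701
Selection 12: 2701 + 279 = 2980
Selection 13: 2980 + 279 = 3259
Selection 14: 3259 + 279 = 3538
Selection 15: 3538 + 279 = 3817 → 3817 − 3681 = 136
Selection 16: 136 + 279 = 415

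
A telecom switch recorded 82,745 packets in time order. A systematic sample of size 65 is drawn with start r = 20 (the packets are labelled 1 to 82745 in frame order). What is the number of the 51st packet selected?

63670

k = 82745/65 = 1273
51st selection = r + (51−1)·k = 20 + 50×1273 = 20 + 63650 = 63670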